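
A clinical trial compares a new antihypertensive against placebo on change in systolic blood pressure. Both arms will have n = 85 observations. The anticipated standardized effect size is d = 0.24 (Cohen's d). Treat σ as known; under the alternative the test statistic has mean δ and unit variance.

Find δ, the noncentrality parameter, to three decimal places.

δ ≈ 1.565

δ = d·√(n/2) = 0.24 × √(85/2) = 1.5646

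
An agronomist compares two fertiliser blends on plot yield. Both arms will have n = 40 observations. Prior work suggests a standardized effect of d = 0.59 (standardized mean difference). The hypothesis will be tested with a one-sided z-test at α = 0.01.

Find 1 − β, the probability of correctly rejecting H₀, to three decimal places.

Noncentrality parameter: δ = d·√(n/2) = 0.59 × √(40/2) = 2.6386
One-sided α = 0.01 → critical value z_{0.01} = 2.326.
Power = Φ(δ − 2.326) = Φ(0.312) = 0.6226.

Power ≈ 0.623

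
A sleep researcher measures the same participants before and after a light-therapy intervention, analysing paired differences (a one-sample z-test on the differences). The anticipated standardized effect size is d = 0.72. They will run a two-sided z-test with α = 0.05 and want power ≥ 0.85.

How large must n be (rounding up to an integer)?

n = 18

For power 0.85 need Φ(δ − z_{0.025}) = 0.85, so δ = z_{0.025} + z_{0.15} = 1.960 + 1.036 = 2.996.
(For δ > 0 the lower-tail rejection region contributes negligibly to power, so the one-term inversion is standard.)
δ = d·√n ⇒ n = (δ/d)² = (2.996 / 0.72)² = 17.32.
Round up to the next whole unit.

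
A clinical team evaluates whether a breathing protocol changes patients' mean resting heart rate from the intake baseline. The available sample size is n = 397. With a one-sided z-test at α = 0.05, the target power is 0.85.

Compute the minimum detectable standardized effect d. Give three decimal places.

d ≈ 0.135

Need Φ(δ − 1.645) = 0.85, so δ = 1.645 + 1.036 = 2.681.
δ = d·√n ⇒ d = δ/√n = 2.681/√397 = 0.1346.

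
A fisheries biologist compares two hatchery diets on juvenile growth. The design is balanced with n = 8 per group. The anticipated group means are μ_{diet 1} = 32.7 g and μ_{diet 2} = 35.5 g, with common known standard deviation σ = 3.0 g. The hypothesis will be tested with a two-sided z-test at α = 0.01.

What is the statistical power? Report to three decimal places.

Standardized effect: d = |μ_{diet 1} − μ_{diet 2}| / σ = |32.7 − 35.5| / 3.0 = 0.9333
Noncentrality parameter: δ = d·√(n/2) = 0.9333 × √(8/2) = 1.8667
Two-sided α = 0.01 → critical value z_{0.005} = 2.576.
Power = Φ(δ − 2.576) + Φ(−δ − 2.576) = Φ(-0.709) + Φ(-4.442) = 0.2391 + 0.0000 = 0.2391.

Power ≈ 0.239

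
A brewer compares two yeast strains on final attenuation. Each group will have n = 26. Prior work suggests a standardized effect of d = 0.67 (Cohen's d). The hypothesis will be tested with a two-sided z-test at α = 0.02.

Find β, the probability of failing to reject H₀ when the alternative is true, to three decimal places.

β ≈ 0.464

Noncentrality parameter: δ = d·√(n/2) = 0.67 × √(26/2) = 2.4157
Two-sided α = 0.02 → critical value z_{0.01} = 2.326.
Power = Φ(δ − 2.326) + Φ(−δ − 2.326) = Φ(0.089) + Φ(-4.742) = 0.5356 + 0.0000 = 0.5356.
Type II error: β = 1 − power = 1 − 0.5356 = 0.4644.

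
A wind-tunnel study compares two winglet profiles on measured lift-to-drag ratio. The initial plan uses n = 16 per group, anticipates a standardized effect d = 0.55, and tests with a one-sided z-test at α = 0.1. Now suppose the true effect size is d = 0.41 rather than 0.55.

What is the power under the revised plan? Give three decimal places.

Power ≈ 0.451

With d = 0.41: δ = d·√(n/2) = 0.41 × √(16/2) = 1.1597. Critical value z_{0.1} = 1.282.
Revised power = Φ(δ − 1.282) = Φ(-0.122) = 0.4515.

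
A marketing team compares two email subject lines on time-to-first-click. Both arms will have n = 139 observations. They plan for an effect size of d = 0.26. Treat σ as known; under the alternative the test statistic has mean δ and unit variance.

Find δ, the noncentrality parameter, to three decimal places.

δ = d·√(n/2) = 0.26 × √(139/2) = 2.1675

δ ≈ 2.168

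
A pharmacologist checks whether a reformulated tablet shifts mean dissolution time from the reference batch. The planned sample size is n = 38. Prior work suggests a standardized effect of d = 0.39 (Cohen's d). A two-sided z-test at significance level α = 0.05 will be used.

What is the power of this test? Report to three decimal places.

Noncentrality parameter: δ = d·√n = 0.39 × √38 = 2.4041
Critical value for a two-sided test at α = 0.05: z_{α/2} = 1.960.
Power = Φ(δ − 1.960) + Φ(−δ − 1.960) = Φ(0.444) + Φ(-4.364) = 0.6715 + 0.0000 = 0.6715.

Power ≈ 0.672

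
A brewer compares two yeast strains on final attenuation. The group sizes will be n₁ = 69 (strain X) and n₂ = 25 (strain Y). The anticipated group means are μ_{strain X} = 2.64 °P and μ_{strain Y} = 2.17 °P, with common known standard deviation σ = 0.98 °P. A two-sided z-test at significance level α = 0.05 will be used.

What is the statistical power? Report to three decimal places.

Power ≈ 0.538

Standardized effect: d = |μ_{strain X} − μ_{strain Y}| / σ = |2.64 − 2.17| / 0.98 = 0.4796
Noncentrality parameter: δ = d / √(1/n₁ + 1/n₂) = 0.4796 / √(1/69 + 1/25) = 2.0545
Two-sided α = 0.05 → critical value z_{0.025} = 1.960.
Power = Φ(δ − 1.960) + Φ(−δ − 1.960) = Φ(0.095) + Φ(-4.014) = 0.5377 + 0.0000 = 0.5377.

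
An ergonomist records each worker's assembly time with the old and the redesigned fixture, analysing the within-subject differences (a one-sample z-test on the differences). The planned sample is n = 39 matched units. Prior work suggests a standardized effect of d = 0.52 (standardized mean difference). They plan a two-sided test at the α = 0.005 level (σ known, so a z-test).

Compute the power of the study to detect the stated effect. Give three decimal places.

Noncentrality parameter: δ = d·√n = 0.52 × √39 = 3.2474
Two-sided α = 0.005 → critical value z_{0.0025} = 2.807.
Power = Φ(δ − 2.807) + Φ(−δ − 2.807) = Φ(0.440) + Φ(-6.054) = 0.6702 + 0.0000 = 0.6702.

Power ≈ 0.670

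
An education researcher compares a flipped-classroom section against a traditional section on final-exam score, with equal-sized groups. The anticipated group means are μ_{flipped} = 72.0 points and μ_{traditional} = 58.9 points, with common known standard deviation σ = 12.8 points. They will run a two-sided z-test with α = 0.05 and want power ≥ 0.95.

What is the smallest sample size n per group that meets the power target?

Standardized effect: d = |μ_{flipped} − μ_{traditional}| / σ = |72.0 − 58.9| / 12.8 = 1.0234
Set Φ(δ − 1.960) = 0.95; then δ − 1.960 = Φ⁻¹(0.95) = 1.645, giving δ = 3.605.
(Ignoring the negligible lower-tail rejection probability gives the usual closed-form inversion.)
δ = d·√(n/2) ⇒ n = 2(δ/d)² = 2 × (3.605 / 1.0234)² = 24.81.
Round up to the next whole unit.

n = 25 per group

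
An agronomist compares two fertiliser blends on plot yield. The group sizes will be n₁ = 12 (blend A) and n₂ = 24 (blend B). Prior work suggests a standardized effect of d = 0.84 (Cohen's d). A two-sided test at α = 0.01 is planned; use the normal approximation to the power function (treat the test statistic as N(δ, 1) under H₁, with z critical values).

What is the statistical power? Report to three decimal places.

Power ≈ 0.421

Noncentrality parameter: δ = d / √(1/n₁ + 1/n₂) = 0.84 / √(1/12 + 1/24) = 2.3759
Two-sided α = 0.01 → critical value z_{0.005} = 2.576.
Power = Φ(δ − 2.576) + Φ(−δ − 2.576) = Φ(-0.200) + Φ(-4.952) = 0.4208 + 0.0000 = 0.4208.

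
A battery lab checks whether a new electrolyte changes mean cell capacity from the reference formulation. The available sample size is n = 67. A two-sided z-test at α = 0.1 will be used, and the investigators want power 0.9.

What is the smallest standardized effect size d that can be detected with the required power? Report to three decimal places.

Need Φ(δ − 1.645) = 0.9, so δ = 1.645 + 1.282 = 2.926.
(Lower-tail contribution to power is negligible for δ > 0.)
δ = d·√n ⇒ d = δ/√n = 2.926/√67 = 0.3575.

d ≈ 0.358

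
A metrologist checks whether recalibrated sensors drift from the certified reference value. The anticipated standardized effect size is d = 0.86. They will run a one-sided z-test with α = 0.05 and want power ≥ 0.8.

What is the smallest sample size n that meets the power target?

n = 9

Set Φ(δ − 1.645) = 0.8; then δ − 1.645 = Φ⁻¹(0.8) = 0.842, giving δ = 2.486.
δ = d·√n ⇒ n = (δ/d)² = (2.486 / 0.86)² = 8.36.
Round up to the next whole unit.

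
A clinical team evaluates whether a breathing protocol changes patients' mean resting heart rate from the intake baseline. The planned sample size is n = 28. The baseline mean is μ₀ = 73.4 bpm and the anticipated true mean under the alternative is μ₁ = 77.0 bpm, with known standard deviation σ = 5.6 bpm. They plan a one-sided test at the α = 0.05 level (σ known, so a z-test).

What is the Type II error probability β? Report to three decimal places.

β ≈ 0.039

Standardized effect: d = |μ₁ − μ₀| / σ = |77.0 − 73.4| / 5.6 = 0.6429
Noncentrality parameter: λ = d·√n = 0.6429 × √28 = 3.4017
Critical value for a one-sided test at α = 0.05: z_α = 1.645.
Power = Φ(λ − 1.645) = Φ(1.757) = 0.9605.
Type II error: β = 1 − power = 1 − 0.9605 = 0.0395.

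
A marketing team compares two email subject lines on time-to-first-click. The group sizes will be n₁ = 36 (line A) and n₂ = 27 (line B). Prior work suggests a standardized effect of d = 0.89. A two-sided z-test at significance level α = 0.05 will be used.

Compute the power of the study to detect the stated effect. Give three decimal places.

Power ≈ 0.938

Noncentrality parameter: δ = d / √(1/n₁ + 1/n₂) = 0.89 / √(1/36 + 1/27) = 3.4959
Two-sided α = 0.05 → critical value z_{0.025} = 1.960.
Power = Φ(δ − 1.960) + Φ(−δ − 1.960) = Φ(1.536) + Φ(-5.456) = 0.9377 + 0.0000 = 0.9377.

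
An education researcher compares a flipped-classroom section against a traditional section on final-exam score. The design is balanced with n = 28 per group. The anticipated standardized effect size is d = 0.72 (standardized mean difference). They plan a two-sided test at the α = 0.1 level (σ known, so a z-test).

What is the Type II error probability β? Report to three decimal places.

β ≈ 0.147

Noncentrality parameter: δ = d·√(n/2) = 0.72 × √(28/2) = 2.6940
Two-sided α = 0.1 → critical value z_{0.05} = 1.645.
Power = Φ(δ − 1.645) + Φ(−δ − 1.645) = Φ(1.049) + Φ(-4.339) = 0.8529 + 0.0000 = 0.8530.
Type II error: β = 1 − power = 1 − 0.8530 = 0.1470.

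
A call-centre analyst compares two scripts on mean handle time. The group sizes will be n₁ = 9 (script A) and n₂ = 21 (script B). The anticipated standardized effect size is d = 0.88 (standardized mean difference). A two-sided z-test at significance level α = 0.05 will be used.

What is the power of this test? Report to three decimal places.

Power ≈ 0.598

Noncentrality parameter: λ = d / √(1/n₁ + 1/n₂) = 0.88 / √(1/9 + 1/21) = 2.2088
Critical value for a two-sided test at α = 0.05: z_{α/2} = 1.960.
Power = Φ(λ − 1.960) + Φ(−λ − 1.960) = Φ(0.249) + Φ(-4.169) = 0.5982 + 0.0000 = 0.5983.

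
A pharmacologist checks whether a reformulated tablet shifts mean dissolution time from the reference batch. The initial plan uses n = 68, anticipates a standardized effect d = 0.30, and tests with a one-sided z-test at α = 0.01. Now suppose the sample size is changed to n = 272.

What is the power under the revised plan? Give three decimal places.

Power ≈ 0.996

With n = 272: δ = d·√n = 0.30 × √272 = 4.9477. Critical value z_{0.01} = 2.326.
Revised power = Φ(δ − 2.326) = Φ(2.621) = 0.9956.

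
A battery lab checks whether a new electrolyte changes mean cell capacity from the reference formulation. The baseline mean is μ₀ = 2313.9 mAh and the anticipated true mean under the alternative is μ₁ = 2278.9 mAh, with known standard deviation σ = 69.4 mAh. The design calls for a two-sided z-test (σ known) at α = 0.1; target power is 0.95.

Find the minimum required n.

Standardized effect: d = |μ₁ − μ₀| / σ = |2278.9 − 2313.9| / 69.4 = 0.5043
For power 0.95 need Φ(δ − z_{0.05}) = 0.95, so δ = z_{0.05} + z_{0.05} = 1.645 + 1.645 = 3.290.
(Ignoring the negligible lower-tail rejection probability gives the usual closed-form inversion.)
δ = d·√n ⇒ n = (δ/d)² = (3.290 / 0.5043)² = 42.55.
Round up to the next whole unit.

n = 43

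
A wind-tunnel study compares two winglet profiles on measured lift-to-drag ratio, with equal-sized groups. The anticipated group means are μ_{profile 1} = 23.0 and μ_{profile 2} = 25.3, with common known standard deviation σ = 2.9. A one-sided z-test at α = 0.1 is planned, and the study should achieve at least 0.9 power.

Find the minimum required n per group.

Standardized effect: d = |μ_{profile 1} − μ_{profile 2}| / σ = |23.0 − 25.3| / 2.9 = 0.7931
For power 0.9 need Φ(δ − z_{0.1}) = 0.9, so δ = z_{0.1} + z_{0.10} = 1.282 + 1.282 = 2.563.
δ = d·√(n/2) ⇒ n = 2(δ/d)² = 2 × (2.563 / 0.7931)² = 20.89.
Round up to the next whole unit.

n = 21 per group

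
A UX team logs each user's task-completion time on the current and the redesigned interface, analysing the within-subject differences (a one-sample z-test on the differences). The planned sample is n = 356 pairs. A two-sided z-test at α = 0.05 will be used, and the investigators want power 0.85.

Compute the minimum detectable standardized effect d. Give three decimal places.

d ≈ 0.159

Need Φ(δ − 1.960) = 0.85, so δ = 1.960 + 1.036 = 2.996.
(Lower-tail contribution to power is negligible for δ > 0.)
δ = d·√n ⇒ d = δ/√n = 2.996/√356 = 0.1588.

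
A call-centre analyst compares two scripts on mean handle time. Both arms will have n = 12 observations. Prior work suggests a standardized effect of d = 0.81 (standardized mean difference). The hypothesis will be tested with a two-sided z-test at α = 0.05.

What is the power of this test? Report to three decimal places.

Noncentrality parameter: λ = d·√(n/2) = 0.81 × √(12/2) = 1.9841
Critical value for a two-sided test at α = 0.05: z_{α/2} = 1.960.
Power = Φ(λ − 1.960) + Φ(−λ − 1.960) = Φ(0.024) + Φ(-3.944) = 0.5096 + 0.0000 = 0.5097.

Power ≈ 0.510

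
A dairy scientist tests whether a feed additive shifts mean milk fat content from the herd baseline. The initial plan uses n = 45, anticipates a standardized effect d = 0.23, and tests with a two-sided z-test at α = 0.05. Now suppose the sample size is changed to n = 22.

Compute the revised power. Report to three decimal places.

Power ≈ 0.190

With n = 22: δ = d·√n = 0.23 × √22 = 1.0788. Critical value z_{0.025} = 1.960.
Revised power = Φ(δ − 1.960) + Φ(−δ − 1.960) = Φ(-0.881) + Φ(-3.039) = 0.1891 + 0.0012 = 0.1903.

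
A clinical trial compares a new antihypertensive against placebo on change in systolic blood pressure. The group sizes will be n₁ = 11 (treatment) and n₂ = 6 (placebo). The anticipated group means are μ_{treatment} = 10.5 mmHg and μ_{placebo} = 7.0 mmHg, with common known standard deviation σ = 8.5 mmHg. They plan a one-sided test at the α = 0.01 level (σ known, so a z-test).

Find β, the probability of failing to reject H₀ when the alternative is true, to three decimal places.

Standardized effect: d = |μ_{treatment} − μ_{placebo}| / σ = |10.5 − 7.0| / 8.5 = 0.4118
Noncentrality parameter: λ = d / √(1/n₁ + 1/n₂) = 0.4118 / √(1/11 + 1/6) = 0.8113
One-sided α = 0.01 → critical value z_{0.01} = 2.326.
Power = P(Z > 2.326 − λ) = Φ(-1.515) = 0.0649.
Type II error: β = 1 − power = 1 − 0.0649 = 0.9351.

β ≈ 0.935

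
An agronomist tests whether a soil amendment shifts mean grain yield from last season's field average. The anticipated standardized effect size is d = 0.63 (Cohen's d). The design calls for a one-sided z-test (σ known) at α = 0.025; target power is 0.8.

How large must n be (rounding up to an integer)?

n = 20

For power 0.8 need Φ(δ − z_{0.025}) = 0.8, so δ = z_{0.025} + z_{0.20} = 1.960 + 0.842 = 2.802.
δ = d·√n ⇒ n = (δ/d)² = (2.802 / 0.63)² = 19.78.
Round up to the next whole unit.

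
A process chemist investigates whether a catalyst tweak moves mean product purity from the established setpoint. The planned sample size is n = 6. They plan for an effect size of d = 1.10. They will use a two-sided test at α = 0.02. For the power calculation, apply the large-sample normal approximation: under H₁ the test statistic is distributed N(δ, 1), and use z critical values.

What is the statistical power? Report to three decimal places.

Power ≈ 0.644

Noncentrality parameter: δ = d·√n = 1.10 × √6 = 2.6944
Two-sided α = 0.02 → critical value z_{0.01} = 2.326.
Power = Φ(δ − 2.326) + Φ(−δ − 2.326) = Φ(0.368) + Φ(-5.021) = 0.6436 + 0.0000 = 0.6436.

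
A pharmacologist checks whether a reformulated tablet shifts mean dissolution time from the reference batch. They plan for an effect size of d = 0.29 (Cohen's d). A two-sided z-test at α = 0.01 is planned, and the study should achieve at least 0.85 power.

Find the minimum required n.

For power 0.85 need Φ(δ − z_{0.005}) = 0.85, so δ = z_{0.005} + z_{0.15} = 2.576 + 1.036 = 3.612.
(The Φ(−δ − z_{α/2}) term is vanishingly small for δ > 0 and is dropped in the standard sample-size formula.)
δ = d·√n ⇒ n = (δ/d)² = (3.612 / 0.29)² = 155.15.
Round up to the next whole unit.

n = 156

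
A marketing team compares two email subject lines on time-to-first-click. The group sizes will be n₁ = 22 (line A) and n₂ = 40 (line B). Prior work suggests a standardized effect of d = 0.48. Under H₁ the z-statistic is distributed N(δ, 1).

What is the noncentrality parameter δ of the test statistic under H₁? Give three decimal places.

δ ≈ 1.808

The noncentrality parameter scales effect size by the design's sample-size factor: δ = d / √(1/n₁ + 1/n₂) = 0.48 / √(1/22 + 1/40) = 1.8084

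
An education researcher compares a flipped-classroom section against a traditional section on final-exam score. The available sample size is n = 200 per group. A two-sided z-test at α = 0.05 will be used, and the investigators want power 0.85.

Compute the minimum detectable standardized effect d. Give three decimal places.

d ≈ 0.300

Need Φ(δ − 1.960) = 0.85, so δ = 1.960 + 1.036 = 2.996.
(Lower-tail contribution to power is negligible for δ > 0.)
δ = d·√(n/2) ⇒ d = δ/√(n/2) = 2.996/√(200/2) = 0.2996.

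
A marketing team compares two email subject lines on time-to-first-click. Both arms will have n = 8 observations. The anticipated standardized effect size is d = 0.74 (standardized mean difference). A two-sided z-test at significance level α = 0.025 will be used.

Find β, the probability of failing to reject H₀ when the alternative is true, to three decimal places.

Noncentrality parameter: δ = d·√(n/2) = 0.74 × √(8/2) = 1.4800
Critical value for a two-sided test at α = 0.025: z_{α/2} = 2.241.
Power = Φ(δ − 2.241) + Φ(−δ − 2.241) = Φ(-0.761) + Φ(-3.721) = 0.2232 + 0.0001 = 0.2233.
Type II error: β = 1 − power = 1 − 0.2233 = 0.7767.

β ≈ 0.777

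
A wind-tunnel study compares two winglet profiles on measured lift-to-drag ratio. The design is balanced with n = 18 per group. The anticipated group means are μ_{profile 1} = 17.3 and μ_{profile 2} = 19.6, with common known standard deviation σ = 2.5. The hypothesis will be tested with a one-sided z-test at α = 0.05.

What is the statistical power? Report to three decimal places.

Standardized effect: d = |μ_{profile 1} − μ_{profile 2}| / σ = |17.3 − 19.6| / 2.5 = 0.9200
Noncentrality parameter: δ = d·√(n/2) = 0.9200 × √(18/2) = 2.7600
One-sided α = 0.05 → critical value z_{0.05} = 1.645.
Power = Φ(δ − 1.645) = Φ(1.115) = 0.8676.

Power ≈ 0.868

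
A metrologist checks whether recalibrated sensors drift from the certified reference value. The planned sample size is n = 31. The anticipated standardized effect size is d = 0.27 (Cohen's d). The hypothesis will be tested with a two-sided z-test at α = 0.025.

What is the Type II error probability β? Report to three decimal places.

β ≈ 0.770

Noncentrality parameter: δ = d·√n = 0.27 × √31 = 1.5033
Two-sided α = 0.025 → critical value z_{0.0125} = 2.241.
Power = Φ(δ − 2.241) + Φ(−δ − 2.241) = Φ(-0.738) + Φ(-3.745) = 0.2302 + 0.0001 = 0.2303.
Type II error: β = 1 − power = 1 − 0.2303 = 0.7697.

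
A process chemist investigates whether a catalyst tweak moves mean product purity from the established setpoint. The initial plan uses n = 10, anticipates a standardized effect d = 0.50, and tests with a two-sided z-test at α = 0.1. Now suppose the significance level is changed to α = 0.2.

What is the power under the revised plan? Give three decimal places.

δ = d·√n = 0.50 × √10 = 1.5811 (unchanged). New critical value: z_{0.1} = 1.282.
Revised power = Φ(δ − 1.282) + Φ(−δ − 1.282) = Φ(0.300) + Φ(-2.863) = 0.6178 + 0.0021 = 0.6199.

Power ≈ 0.620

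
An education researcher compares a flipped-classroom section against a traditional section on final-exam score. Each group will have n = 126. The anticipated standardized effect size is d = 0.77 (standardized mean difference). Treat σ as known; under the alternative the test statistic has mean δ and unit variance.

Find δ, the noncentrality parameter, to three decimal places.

δ ≈ 6.112

δ = d·√(n/2) = 0.77 × √(126/2) = 6.1117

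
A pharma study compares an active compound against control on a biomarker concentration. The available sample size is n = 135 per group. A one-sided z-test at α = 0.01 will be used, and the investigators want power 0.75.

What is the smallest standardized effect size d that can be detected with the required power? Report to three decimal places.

d ≈ 0.365

Need Φ(δ − 2.326) = 0.75, so δ = 2.326 + 0.674 = 3.001.
δ = d·√(n/2) ⇒ d = δ/√(n/2) = 3.001/√(135/2) = 0.3653.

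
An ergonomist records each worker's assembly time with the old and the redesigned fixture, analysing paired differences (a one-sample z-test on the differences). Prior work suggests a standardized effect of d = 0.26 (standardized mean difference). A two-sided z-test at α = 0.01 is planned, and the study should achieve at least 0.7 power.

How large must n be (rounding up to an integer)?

n = 143

Set Φ(δ − 2.576) = 0.7; then δ − 2.576 = Φ⁻¹(0.7) = 0.524, giving δ = 3.100.
(For δ > 0 the lower-tail rejection region contributes negligibly to power, so the one-term inversion is standard.)
δ = d·√n ⇒ n = (δ/d)² = (3.100 / 0.26)² = 142.18.
Round up to the next whole unit.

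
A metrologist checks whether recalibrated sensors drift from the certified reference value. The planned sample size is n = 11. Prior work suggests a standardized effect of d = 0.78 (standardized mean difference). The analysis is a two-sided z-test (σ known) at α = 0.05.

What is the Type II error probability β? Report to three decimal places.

β ≈ 0.265

Noncentrality parameter: δ = d·√n = 0.78 × √11 = 2.5870
Two-sided α = 0.05 → critical value z_{0.025} = 1.960.
Power = Φ(δ − 1.960) + Φ(−δ − 1.960) = Φ(0.627) + Φ(-4.547) = 0.7347 + 0.0000 = 0.7347.
Type II error: β = 1 − power = 1 − 0.7347 = 0.2653.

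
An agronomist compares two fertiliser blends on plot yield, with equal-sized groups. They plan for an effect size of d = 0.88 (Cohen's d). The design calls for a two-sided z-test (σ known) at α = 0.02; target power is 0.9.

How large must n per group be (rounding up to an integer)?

Set Φ(δ − 2.326) = 0.9; then δ − 2.326 = Φ⁻¹(0.9) = 1.282, giving δ = 3.608.
(The Φ(−δ − z_{α/2}) term is vanishingly small for δ > 0 and is dropped in the standard sample-size formula.)
δ = d·√(n/2) ⇒ n = 2(δ/d)² = 2 × (3.608 / 0.88)² = 33.62.
Round up to the next whole unit.

n = 34 per group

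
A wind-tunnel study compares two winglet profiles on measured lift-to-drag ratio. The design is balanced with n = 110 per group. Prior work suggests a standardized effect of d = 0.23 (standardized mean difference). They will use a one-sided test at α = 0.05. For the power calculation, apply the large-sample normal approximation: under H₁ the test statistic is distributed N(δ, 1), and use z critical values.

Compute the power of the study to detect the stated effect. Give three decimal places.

Noncentrality parameter: δ = d·√(n/2) = 0.23 × √(110/2) = 1.7057
One-sided α = 0.05 → critical value z_{0.05} = 1.645.
Power = P(Z > 1.645 − δ) = Φ(0.061) = 0.5243.

Power ≈ 0.524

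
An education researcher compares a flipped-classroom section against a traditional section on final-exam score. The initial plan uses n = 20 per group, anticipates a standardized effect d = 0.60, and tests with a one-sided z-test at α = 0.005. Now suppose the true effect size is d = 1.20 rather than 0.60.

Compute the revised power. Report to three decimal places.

With d = 1.20: δ = d·√(n/2) = 1.20 × √(20/2) = 3.7947. Critical value z_{0.005} = 2.576.
Revised power = Φ(δ − 2.576) = Φ(1.219) = 0.8886.

Power ≈ 0.889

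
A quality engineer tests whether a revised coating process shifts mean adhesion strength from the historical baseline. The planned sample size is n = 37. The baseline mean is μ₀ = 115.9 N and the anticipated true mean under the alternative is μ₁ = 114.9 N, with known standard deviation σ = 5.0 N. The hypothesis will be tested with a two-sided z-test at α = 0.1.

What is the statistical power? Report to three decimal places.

Power ≈ 0.336

Standardized effect: d = |μ₁ − μ₀| / σ = |114.9 − 115.9| / 5.0 = 0.2000
Noncentrality parameter: δ = d·√n = 0.2000 × √37 = 1.2166
Two-sided α = 0.1 → critical value z_{0.05} = 1.645.
Power = Φ(δ − 1.645) + Φ(−δ − 1.645) = Φ(-0.428) + Φ(-2.861) = 0.3342 + 0.0021 = 0.3363.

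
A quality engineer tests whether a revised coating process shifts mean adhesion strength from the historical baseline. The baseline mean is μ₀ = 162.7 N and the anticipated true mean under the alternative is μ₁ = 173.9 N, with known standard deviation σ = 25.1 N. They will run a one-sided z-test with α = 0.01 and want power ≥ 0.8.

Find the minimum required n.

Standardized effect: d = |μ₁ − μ₀| / σ = |173.9 − 162.7| / 25.1 = 0.4462
Set Φ(δ − 2.326) = 0.8; then δ − 2.326 = Φ⁻¹(0.8) = 0.842, giving δ = 3.168.
δ = d·√n ⇒ n = (δ/d)² = (3.168 / 0.4462)² = 50.40.
Round up to the next whole unit.

n = 51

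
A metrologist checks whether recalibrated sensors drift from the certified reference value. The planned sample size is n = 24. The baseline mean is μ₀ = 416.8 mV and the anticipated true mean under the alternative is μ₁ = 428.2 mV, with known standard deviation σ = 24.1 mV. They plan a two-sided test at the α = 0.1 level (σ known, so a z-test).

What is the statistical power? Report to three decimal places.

Standardized effect: d = |μ₁ − μ₀| / σ = |428.2 − 416.8| / 24.1 = 0.4730
Noncentrality parameter: λ = d·√n = 0.4730 × √24 = 2.3174
Two-sided α = 0.1 → critical value z_{0.05} = 1.645.
Power = Φ(λ − 1.645) + Φ(−λ − 1.645) = Φ(0.673) + Φ(-3.962) = 0.7494 + 0.0000 = 0.7494.

Power ≈ 0.749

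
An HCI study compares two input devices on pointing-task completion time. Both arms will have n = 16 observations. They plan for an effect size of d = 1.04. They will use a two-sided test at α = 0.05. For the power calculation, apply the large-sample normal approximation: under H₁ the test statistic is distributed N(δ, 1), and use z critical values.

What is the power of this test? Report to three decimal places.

Power ≈ 0.837

Noncentrality parameter: δ = d·√(n/2) = 1.04 × √(16/2) = 2.9416
Two-sided α = 0.05 → critical value z_{0.025} = 1.960.
Power = Φ(δ − 1.960) + Φ(−δ − 1.960) = Φ(0.982) + Φ(-4.902) = 0.8369 + 0.0000 = 0.8369.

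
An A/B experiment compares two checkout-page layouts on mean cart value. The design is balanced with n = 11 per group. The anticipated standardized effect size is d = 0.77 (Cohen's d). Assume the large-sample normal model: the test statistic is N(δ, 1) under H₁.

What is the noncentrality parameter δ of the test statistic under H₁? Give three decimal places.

δ ≈ 1.806

δ = d·√(n/2) = 0.77 × √(11/2) = 1.8058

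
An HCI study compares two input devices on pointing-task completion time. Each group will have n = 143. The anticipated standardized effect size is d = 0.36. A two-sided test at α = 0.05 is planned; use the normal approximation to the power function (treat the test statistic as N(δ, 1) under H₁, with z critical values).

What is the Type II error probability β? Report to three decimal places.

Noncentrality parameter: δ = d·√(n/2) = 0.36 × √(143/2) = 3.0441
Two-sided α = 0.05 → critical value z_{0.025} = 1.960.
Power = Φ(δ − 1.960) + Φ(−δ − 1.960) = Φ(1.084) + Φ(-5.004) = 0.8608 + 0.0000 = 0.8608.
Type II error: β = 1 − power = 1 − 0.8608 = 0.1392.

β ≈ 0.139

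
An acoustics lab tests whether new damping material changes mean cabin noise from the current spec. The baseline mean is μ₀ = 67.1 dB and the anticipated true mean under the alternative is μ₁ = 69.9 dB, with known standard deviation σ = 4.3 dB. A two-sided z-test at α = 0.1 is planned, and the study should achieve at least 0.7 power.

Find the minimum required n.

Standardized effect: d = |μ₁ − μ₀| / σ = |69.9 − 67.1| / 4.3 = 0.6512
For power 0.7 need Φ(δ − z_{0.05}) = 0.7, so δ = z_{0.05} + z_{0.30} = 1.645 + 0.524 = 2.169.
(Ignoring the negligible lower-tail rejection probability gives the usual closed-form inversion.)
δ = d·√n ⇒ n = (δ/d)² = (2.169 / 0.6512)² = 11.10.
Round up to the next whole unit.

n = 12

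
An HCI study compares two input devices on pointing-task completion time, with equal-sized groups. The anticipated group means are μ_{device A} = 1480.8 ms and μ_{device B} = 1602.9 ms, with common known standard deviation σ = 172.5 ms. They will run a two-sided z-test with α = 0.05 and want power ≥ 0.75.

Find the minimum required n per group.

n = 28 per group

Standardized effect: d = |μ_{device A} − μ_{device B}| / σ = |1480.8 − 1602.9| / 172.5 = 0.7078
For power 0.75 need Φ(δ − z_{0.025}) = 0.75, so δ = z_{0.025} + z_{0.25} = 1.960 + 0.674 = 2.634.
(Ignoring the negligible lower-tail rejection probability gives the usual closed-form inversion.)
δ = d·√(n/2) ⇒ n = 2(δ/d)² = 2 × (2.634 / 0.7078)² = 27.70.
Round up to the next whole unit.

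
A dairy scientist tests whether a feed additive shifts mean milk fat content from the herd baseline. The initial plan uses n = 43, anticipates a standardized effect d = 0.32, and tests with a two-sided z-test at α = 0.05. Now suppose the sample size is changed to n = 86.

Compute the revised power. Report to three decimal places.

Power ≈ 0.843

With n = 86: δ = d·√n = 0.32 × √86 = 2.9676. Critical value z_{0.025} = 1.960.
Revised power = Φ(δ − 1.960) + Φ(−δ − 1.960) = Φ(1.008) + Φ(-4.928) = 0.8432 + 0.0000 = 0.8432.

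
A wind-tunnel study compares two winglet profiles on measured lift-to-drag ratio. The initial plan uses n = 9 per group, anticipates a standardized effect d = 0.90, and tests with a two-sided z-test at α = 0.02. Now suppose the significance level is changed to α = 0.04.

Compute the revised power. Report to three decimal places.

Power ≈ 0.443

δ = d·√(n/2) = 0.90 × √(9/2) = 1.9092 (unchanged). New critical value: z_{0.02} = 2.054.
Revised power = Φ(δ − 2.054) + Φ(−δ − 2.054) = Φ(-0.145) + Φ(-3.963) = 0.4425 + 0.0000 = 0.4426.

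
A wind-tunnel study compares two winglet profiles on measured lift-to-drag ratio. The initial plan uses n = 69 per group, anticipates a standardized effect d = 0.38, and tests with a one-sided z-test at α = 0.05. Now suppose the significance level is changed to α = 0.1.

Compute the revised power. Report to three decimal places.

Power ≈ 0.829

δ = d·√(n/2) = 0.38 × √(69/2) = 2.2320 (unchanged). New critical value: z_{0.1} = 1.282.
Revised power = Φ(δ − 1.282) = Φ(0.950) = 0.8291.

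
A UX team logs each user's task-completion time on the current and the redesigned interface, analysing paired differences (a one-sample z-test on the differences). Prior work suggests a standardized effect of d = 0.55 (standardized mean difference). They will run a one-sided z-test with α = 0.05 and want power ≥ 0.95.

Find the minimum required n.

n = 36

For power 0.95 need Φ(δ − z_{0.05}) = 0.95, so δ = z_{0.05} + z_{0.05} = 1.645 + 1.645 = 3.290.
δ = d·√n ⇒ n = (δ/d)² = (3.290 / 0.55)² = 35.78.
Rounding up, n = 36.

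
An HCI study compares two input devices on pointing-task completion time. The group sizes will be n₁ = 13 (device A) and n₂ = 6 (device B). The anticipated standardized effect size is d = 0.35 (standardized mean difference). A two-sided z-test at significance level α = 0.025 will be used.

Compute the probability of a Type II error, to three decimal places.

β ≈ 0.936

Noncentrality parameter: δ = d / √(1/n₁ + 1/n₂) = 0.35 / √(1/13 + 1/6) = 0.7092
Two-sided α = 0.025 → critical value z_{0.0125} = 2.241.
Power = Φ(δ − 2.241) + Φ(−δ − 2.241) = Φ(-1.532) + Φ(-2.951) = 0.0627 + 0.0016 = 0.0643.
Type II error: β = 1 − power = 1 − 0.0643 = 0.9357.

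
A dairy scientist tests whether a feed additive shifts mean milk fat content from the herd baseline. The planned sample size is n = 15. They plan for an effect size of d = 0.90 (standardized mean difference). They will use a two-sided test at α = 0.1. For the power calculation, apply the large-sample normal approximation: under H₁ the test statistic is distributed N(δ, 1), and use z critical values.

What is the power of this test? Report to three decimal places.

Power ≈ 0.967

Noncentrality parameter: δ = d·√n = 0.90 × √15 = 3.4857
Critical value for a two-sided test at α = 0.1: z_{α/2} = 1.645.
Power = Φ(δ − 1.645) + Φ(−δ − 1.645) = Φ(1.841) + Φ(-5.131) = 0.9672 + 0.0000 = 0.9672.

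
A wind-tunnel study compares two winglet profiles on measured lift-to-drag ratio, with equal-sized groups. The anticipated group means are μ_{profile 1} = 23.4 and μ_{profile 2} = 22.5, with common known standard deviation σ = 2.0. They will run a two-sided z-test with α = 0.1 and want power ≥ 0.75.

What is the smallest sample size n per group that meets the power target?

n = 54 per group

Standardized effect: d = |μ_{profile 1} − μ_{profile 2}| / σ = |23.4 − 22.5| / 2.0 = 0.4500
Set Φ(δ − 1.645) = 0.75; then δ − 1.645 = Φ⁻¹(0.75) = 0.674, giving δ = 2.319.
(For δ > 0 the lower-tail rejection region contributes negligibly to power, so the one-term inversion is standard.)
δ = d·√(n/2) ⇒ n = 2(δ/d)² = 2 × (2.319 / 0.4500)² = 53.13.
Round up to the next whole unit.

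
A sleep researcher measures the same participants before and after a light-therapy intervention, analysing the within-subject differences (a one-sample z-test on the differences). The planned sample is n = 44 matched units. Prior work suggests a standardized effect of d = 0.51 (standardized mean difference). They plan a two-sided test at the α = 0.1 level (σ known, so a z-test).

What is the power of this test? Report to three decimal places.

Noncentrality parameter: δ = d·√n = 0.51 × √44 = 3.3830
Critical value for a two-sided test at α = 0.1: z_{α/2} = 1.645.
Power = Φ(δ − 1.645) + Φ(−δ − 1.645) = Φ(1.738) + Φ(-5.028) = 0.9589 + 0.0000 = 0.9589.

Power ≈ 0.959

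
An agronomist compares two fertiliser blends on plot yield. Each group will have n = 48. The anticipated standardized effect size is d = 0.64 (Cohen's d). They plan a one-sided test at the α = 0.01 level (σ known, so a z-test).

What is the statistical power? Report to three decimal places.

Power ≈ 0.791

Noncentrality parameter: λ = d·√(n/2) = 0.64 × √(48/2) = 3.1353
One-sided α = 0.01 → critical value z_{0.01} = 2.326.
Power = P(Z > 2.326 − λ) = Φ(0.809) = 0.7907.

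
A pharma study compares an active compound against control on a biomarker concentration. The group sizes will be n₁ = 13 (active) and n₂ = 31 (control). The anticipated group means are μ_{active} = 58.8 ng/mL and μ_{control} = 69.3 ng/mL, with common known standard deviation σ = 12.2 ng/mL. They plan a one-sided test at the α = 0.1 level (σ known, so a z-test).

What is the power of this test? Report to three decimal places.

Power ≈ 0.907

Standardized effect: d = |μ_{active} − μ_{control}| / σ = |58.8 − 69.3| / 12.2 = 0.8607
Noncentrality parameter: δ = d / √(1/n₁ + 1/n₂) = 0.8607 / √(1/13 + 1/31) = 2.6047
One-sided α = 0.1 → critical value z_{0.1} = 1.282.
Power = P(Z > 1.282 − δ) = Φ(1.323) = 0.9071.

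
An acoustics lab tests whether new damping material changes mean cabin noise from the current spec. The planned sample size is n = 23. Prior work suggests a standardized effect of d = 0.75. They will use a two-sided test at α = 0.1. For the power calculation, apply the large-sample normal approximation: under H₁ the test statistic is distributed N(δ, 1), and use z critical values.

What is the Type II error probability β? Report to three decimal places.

Noncentrality parameter: δ = d·√n = 0.75 × √23 = 3.5969
Two-sided α = 0.1 → critical value z_{0.05} = 1.645.
Power = Φ(δ − 1.645) + Φ(−δ − 1.645) = Φ(1.952) + Φ(-5.242) = 0.9745 + 0.0000 = 0.9745.
Type II error: β = 1 − power = 1 − 0.9745 = 0.0255.

β ≈ 0.025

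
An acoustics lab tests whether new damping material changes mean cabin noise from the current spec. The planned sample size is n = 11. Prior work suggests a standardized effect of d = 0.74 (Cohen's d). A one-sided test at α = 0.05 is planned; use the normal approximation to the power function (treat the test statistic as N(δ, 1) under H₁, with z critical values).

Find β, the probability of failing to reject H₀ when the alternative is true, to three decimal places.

Noncentrality parameter: δ = d·√n = 0.74 × √11 = 2.4543
Critical value for a one-sided test at α = 0.05: z_α = 1.645.
Power = P(Z > 1.645 − δ) = Φ(0.809) = 0.7909.
Type II error: β = 1 − power = 1 − 0.7909 = 0.2091.

β ≈ 0.209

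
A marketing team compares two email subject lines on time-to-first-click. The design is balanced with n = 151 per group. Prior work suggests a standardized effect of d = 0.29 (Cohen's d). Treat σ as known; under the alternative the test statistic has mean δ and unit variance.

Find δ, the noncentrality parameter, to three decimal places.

δ = d·√(n/2) = 0.29 × √(151/2) = 2.5198

δ ≈ 2.520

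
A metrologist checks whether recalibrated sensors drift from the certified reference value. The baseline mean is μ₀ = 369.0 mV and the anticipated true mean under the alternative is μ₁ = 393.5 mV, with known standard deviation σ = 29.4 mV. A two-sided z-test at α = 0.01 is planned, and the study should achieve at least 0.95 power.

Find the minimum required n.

n = 26

Standardized effect: d = |μ₁ − μ₀| / σ = |393.5 − 369.0| / 29.4 = 0.8333
For power 0.95 need Φ(δ − z_{0.005}) = 0.95, so δ = z_{0.005} + z_{0.05} = 2.576 + 1.645 = 4.221.
(The Φ(−δ − z_{α/2}) term is vanishingly small for δ > 0 and is dropped in the standard sample-size formula.)
δ = d·√n ⇒ n = (δ/d)² = (4.221 / 0.8333)² = 25.65.
Round up to the next whole unit.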